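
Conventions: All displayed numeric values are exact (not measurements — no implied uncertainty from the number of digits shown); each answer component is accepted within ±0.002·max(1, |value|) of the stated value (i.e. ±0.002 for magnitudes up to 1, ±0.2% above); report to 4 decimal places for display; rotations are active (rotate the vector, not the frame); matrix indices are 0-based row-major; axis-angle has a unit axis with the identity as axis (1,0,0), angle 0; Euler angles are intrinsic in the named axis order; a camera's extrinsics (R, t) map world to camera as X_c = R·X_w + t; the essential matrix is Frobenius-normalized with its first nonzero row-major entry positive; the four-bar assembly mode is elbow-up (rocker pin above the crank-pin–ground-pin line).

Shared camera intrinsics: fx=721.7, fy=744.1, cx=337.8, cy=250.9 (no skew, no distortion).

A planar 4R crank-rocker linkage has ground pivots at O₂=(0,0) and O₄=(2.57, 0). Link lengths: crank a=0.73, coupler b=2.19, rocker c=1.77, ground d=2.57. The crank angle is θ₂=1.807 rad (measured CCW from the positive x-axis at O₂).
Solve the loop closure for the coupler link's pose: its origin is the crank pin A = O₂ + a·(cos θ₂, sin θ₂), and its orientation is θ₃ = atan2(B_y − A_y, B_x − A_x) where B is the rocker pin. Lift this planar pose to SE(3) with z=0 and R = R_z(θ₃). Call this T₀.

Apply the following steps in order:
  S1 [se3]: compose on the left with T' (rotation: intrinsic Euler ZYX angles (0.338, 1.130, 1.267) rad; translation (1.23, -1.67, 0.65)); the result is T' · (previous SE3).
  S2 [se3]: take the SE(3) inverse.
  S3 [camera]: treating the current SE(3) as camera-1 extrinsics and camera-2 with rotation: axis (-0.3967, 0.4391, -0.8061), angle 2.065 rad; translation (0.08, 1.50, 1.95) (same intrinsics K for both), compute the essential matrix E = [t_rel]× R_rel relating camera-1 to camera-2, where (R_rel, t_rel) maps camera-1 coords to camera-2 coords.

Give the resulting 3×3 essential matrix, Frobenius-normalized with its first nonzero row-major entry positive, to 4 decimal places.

matrix = [0.4254 0.4855 0.2886; -0.3934 0.5140 -0.2845; -0.0092 0.0039 -0.0065]

source (fourbar_fk): coupler pose = R=[0.9123 -0.4095 0.0000; 0.4095 0.9123 0.0000; 0.0000 0.0000 1.0000], t=(-0.1708, 0.7097, 0.0000)
after S1 (compose_se3): R=[0.6600 0.4874 0.5717; 0.3618 0.4606 -0.8105; -0.6584 0.7418 0.1276], t=(1.6687, -1.2908, 1.0934)
after S2 (invert_se3): R=[0.6600 0.3618 -0.6584; 0.4874 0.4606 0.7418; 0.5717 -0.8105 0.1276], t=(0.0856, -1.0299, -2.1396)
after S3 (essential): [0.4254 0.4855 0.2886; -0.3934 0.5140 -0.2845; -0.0092 0.0039 -0.0065]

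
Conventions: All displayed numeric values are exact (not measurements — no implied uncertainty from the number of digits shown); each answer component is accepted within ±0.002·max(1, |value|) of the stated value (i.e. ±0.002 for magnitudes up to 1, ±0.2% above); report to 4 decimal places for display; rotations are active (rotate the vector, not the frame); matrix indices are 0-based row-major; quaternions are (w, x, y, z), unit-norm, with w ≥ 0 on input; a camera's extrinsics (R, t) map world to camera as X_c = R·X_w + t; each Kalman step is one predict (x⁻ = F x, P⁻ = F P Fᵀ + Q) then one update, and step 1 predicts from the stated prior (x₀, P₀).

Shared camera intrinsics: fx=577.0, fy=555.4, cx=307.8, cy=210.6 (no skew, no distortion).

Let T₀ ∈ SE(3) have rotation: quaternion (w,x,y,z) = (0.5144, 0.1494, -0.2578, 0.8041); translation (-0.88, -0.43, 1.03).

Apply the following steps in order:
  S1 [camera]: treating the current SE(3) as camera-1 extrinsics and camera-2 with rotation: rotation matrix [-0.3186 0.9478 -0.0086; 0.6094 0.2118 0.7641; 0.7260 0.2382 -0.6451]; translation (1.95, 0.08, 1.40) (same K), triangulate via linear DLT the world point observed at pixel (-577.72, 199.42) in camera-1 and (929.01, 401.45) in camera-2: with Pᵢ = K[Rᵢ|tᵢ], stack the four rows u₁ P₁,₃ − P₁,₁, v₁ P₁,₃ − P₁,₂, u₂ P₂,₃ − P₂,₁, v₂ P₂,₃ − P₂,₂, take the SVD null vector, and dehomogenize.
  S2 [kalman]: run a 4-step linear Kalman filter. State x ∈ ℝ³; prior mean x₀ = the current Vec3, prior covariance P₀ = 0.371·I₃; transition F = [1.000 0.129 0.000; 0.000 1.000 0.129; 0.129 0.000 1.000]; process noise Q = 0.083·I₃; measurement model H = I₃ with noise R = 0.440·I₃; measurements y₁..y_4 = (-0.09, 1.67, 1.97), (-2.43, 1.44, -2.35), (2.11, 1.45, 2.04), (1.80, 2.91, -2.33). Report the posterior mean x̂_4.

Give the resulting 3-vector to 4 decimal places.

after S1 (triangulate): (0.8724, 0.7597, -0.0118)
after S2 (kf_track): (1.0640, 1.9536, -0.3700)

result = (1.0640, 1.9536, -0.3700)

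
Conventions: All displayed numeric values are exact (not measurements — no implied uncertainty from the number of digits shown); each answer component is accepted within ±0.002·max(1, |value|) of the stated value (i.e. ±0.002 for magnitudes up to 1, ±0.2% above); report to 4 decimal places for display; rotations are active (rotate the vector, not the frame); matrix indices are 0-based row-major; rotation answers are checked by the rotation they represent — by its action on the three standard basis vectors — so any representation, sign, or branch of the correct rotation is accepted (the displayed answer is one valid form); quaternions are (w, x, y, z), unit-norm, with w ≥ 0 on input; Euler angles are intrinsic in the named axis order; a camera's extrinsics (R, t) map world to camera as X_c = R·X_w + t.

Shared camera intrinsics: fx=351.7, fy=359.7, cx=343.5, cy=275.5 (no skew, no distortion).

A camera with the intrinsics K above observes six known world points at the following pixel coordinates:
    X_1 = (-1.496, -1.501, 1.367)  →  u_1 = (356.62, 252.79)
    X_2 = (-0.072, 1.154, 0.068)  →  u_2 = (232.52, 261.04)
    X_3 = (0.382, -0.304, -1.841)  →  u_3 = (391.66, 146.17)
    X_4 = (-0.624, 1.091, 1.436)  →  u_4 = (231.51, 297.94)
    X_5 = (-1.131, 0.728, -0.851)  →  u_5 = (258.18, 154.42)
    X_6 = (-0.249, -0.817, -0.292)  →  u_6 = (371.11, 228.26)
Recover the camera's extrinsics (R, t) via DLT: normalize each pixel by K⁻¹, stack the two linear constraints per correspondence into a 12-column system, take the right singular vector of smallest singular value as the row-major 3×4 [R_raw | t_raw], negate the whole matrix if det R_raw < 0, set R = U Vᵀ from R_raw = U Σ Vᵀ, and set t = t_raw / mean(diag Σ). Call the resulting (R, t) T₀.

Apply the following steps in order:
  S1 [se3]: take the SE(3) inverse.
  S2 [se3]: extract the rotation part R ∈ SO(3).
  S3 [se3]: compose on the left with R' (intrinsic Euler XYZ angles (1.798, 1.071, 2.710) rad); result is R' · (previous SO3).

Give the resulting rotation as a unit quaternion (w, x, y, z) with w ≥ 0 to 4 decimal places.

rotation (quat) = (0.0998, -0.6439, -0.1052, -0.7512)

source (pnp_recover): camera pose = R=[0.3037 -0.9240 -0.2323; 0.7168 0.0609 0.6946; -0.6277 -0.3775 0.6808], t=(-0.3400, -0.2498, 4.9195)
after S1 (invert_se3): R=[0.3037 0.7168 -0.6277; -0.9240 0.0609 -0.3775; -0.2323 0.6946 0.6808], t=(3.3703, 1.5580, -3.2548)
after S2 (rot_of_se3): [0.3037 0.7168 -0.6277; -0.9240 0.0609 -0.3775; -0.2323 0.6946 0.6808]
after S3 (compose_so3): [-0.1508 0.2854 0.9465; -0.0145 -0.9579 0.2866; 0.9885 0.0295 0.1486]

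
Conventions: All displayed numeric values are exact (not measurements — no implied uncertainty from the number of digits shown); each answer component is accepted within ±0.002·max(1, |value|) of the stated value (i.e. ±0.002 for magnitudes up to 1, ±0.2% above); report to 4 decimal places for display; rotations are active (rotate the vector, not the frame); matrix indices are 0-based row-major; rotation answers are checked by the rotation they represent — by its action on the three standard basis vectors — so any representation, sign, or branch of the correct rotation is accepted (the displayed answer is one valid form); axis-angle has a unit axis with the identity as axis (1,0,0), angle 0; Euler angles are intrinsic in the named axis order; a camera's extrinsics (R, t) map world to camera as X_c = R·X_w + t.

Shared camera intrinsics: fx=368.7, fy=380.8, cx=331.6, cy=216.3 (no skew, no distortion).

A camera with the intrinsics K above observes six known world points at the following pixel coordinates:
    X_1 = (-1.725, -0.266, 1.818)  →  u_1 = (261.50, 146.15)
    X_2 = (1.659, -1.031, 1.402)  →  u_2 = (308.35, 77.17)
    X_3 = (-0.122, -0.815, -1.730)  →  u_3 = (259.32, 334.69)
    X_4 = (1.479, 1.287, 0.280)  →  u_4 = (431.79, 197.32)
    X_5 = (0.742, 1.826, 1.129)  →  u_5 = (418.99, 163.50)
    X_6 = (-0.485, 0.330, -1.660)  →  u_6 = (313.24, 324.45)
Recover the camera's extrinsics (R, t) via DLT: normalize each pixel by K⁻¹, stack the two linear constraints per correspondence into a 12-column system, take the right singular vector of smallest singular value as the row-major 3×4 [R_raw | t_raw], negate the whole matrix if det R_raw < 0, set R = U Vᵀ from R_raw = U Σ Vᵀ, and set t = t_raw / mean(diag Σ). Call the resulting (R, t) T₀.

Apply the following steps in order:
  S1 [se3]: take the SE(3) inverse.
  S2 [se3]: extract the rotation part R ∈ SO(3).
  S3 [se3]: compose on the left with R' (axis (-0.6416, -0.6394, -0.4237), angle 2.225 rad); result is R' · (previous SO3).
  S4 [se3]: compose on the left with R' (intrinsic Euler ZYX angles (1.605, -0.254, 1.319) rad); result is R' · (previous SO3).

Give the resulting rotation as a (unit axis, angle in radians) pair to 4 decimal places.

source (pnp_recover): camera pose = R=[0.5448 0.8385 0.0023; -0.1620 0.1079 -0.9809; -0.8228 0.5341 0.1946], t=(-0.3300, 0.0900, 6.2002)
after S1 (invert_se3): R=[0.5448 -0.1620 -0.8228; 0.8385 0.1079 0.5341; 0.0023 -0.9809 0.1946], t=(5.2956, -3.0442, -1.1174)
after S2 (rot_of_se3): [0.5448 -0.1620 -0.8228; 0.8385 0.1079 0.5341; 0.0023 -0.9809 0.1946]
after S3 (compose_so3): [0.8643 0.1675 0.4742; 0.2196 -0.9740 -0.0562; 0.4524 0.1527 -0.8786]
after S4 (compose_so3): [0.3574 0.3770 -0.8545; 0.7675 0.4028 0.4988; 0.5322 -0.8341 -0.1454]

rotation (axis_angle) = ((-0.6791, -0.7066, 0.1990), 1.7646)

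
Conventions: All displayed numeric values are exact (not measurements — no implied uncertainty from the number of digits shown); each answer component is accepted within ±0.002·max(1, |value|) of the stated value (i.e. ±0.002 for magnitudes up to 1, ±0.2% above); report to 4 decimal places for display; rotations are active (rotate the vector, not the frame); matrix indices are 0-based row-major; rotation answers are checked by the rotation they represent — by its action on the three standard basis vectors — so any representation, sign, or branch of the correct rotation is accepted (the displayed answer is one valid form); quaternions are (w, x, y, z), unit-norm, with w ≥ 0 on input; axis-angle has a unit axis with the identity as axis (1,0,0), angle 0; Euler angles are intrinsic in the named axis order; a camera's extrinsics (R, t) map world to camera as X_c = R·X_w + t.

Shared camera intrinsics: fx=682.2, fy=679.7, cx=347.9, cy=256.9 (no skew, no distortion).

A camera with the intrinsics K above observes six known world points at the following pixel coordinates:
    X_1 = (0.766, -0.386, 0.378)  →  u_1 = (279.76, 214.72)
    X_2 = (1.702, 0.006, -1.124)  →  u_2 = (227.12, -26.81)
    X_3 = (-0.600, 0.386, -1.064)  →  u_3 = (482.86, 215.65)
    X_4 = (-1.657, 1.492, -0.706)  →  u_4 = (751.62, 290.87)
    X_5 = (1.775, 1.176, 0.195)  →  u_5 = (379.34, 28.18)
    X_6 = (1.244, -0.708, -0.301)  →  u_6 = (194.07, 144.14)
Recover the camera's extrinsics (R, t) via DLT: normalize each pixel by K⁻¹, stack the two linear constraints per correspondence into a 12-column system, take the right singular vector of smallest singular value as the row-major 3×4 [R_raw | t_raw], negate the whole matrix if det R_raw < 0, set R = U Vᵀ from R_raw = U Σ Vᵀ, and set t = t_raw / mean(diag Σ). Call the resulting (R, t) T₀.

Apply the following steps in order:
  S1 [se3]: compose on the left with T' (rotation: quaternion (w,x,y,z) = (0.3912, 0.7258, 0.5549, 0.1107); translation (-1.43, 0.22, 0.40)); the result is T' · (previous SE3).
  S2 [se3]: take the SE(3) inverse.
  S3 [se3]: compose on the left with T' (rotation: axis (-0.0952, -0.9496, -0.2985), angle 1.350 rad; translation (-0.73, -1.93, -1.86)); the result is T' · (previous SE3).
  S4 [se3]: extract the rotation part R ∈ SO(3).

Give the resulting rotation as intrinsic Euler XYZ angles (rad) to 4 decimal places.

source (pnp_recover): camera pose = R=[-0.5130 0.8558 0.0658; -0.7753 -0.4949 0.3924; 0.3684 0.1503 0.9174], t=(0.1600, -0.0800, 4.8199)
after S1 (compose_se3): R=[-0.5227 0.0414 0.8515; -0.5611 0.7353 -0.3802; -0.6418 -0.6765 -0.3611], t=(1.4372, -1.7760, -2.9256)
after S2 (invert_se3): R=[-0.5227 -0.5611 -0.6418; 0.0414 0.7353 -0.6765; 0.8515 -0.3802 -0.3611], t=(-2.1230, -0.7329, -2.9554)
after S3 (compose_se3): R=[-0.8733 0.4830 -0.0634; 0.4212 0.6832 -0.5965; -0.2448 -0.5476 -0.8001], t=(1.1974, -3.0671, -4.8215)
after S4 (rot_of_se3): [-0.8733 0.4830 -0.0634; 0.4212 0.6832 -0.5965; -0.2448 -0.5476 -0.8001]

rotation (euler_xyz) = (2.5010, -0.0635, -2.6364)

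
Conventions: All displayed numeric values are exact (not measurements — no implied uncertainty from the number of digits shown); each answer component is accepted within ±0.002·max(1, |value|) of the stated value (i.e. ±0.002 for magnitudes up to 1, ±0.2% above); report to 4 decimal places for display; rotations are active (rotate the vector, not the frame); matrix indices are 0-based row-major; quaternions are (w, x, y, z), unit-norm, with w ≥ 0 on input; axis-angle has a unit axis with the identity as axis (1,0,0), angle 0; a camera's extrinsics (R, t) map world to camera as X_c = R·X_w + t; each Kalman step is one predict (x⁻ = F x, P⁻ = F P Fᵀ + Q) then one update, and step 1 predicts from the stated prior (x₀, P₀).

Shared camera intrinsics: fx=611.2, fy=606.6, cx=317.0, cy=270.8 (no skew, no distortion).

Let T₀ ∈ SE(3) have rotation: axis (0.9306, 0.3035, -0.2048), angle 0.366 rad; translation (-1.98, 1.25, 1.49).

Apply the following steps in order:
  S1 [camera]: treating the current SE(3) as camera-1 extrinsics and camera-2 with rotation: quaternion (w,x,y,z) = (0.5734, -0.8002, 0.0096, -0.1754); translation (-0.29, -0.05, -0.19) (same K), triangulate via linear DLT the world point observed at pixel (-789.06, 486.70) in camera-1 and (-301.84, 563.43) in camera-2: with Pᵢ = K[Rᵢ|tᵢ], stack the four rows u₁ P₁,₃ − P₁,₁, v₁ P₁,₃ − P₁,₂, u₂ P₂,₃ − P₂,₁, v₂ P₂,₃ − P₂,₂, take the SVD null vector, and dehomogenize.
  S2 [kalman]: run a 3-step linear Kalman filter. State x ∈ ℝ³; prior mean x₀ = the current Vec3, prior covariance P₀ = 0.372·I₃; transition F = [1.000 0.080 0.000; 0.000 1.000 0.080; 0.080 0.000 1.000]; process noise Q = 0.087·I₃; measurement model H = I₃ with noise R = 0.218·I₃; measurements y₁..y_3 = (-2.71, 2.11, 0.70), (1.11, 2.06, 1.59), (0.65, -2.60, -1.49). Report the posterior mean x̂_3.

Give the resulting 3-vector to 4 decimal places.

after S1 (triangulate): (-0.1430, -0.8779, -0.0015)
after S2 (kf_track): (0.1516, -0.3488, -0.2373)

result = (0.1516, -0.3488, -0.2373)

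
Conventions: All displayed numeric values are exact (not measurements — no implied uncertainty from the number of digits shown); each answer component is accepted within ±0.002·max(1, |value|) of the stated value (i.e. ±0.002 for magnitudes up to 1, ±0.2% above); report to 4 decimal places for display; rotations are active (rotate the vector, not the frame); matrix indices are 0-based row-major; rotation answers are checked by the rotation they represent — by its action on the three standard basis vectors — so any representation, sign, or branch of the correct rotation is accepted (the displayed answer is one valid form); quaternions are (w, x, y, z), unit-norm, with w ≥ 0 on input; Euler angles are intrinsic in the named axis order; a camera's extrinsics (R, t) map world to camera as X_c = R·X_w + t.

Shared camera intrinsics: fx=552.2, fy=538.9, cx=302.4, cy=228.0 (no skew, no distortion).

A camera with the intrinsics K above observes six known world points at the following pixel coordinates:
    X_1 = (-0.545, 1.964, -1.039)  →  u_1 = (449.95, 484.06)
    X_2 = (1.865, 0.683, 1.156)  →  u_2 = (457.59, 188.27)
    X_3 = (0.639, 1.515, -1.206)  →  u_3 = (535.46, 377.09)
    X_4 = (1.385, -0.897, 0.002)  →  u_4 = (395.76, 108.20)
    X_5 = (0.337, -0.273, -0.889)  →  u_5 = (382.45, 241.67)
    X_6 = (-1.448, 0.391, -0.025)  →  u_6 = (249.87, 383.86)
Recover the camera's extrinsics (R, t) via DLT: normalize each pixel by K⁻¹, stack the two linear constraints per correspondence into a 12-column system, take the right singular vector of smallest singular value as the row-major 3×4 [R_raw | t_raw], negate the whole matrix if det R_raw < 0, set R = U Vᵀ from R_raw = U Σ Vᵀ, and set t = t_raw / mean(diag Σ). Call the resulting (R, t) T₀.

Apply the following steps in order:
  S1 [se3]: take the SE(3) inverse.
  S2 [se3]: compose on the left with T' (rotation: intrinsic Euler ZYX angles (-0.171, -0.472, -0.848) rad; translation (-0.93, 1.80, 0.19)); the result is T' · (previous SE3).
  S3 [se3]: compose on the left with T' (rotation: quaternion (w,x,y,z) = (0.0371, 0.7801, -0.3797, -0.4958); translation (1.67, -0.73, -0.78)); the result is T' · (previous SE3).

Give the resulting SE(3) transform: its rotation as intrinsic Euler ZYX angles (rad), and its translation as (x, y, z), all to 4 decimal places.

rotation (euler_zyx) = (-1.1363, 0.6666, 1.3415), translation = (4.5410, 2.0082, -0.4403)

source (pnp_recover): camera pose = R=[0.7723 0.5922 -0.2299; -0.6321 0.7525 -0.1850; 0.0635 0.2881 0.9555], t=(0.3600, 0.3700, 5.4806)
after S1 (invert_se3): R=[0.7723 -0.6321 0.0635; 0.5922 0.7525 0.2881; -0.2299 -0.1850 0.9555], t=(-0.3919, -2.0708, -5.0854)
after S2 (compose_se3): R=[0.9823 -0.1860 0.0237; 0.0529 0.3965 0.9165; -0.1798 -0.8990 0.3993], t=(-1.3447, -3.3888, -1.6011)
after S3 (compose_se3): R=[0.3308 0.4596 -0.8242; -0.7129 -0.4505 -0.5374; -0.6183 0.7654 0.1786], t=(4.5410, 2.0082, -0.4403)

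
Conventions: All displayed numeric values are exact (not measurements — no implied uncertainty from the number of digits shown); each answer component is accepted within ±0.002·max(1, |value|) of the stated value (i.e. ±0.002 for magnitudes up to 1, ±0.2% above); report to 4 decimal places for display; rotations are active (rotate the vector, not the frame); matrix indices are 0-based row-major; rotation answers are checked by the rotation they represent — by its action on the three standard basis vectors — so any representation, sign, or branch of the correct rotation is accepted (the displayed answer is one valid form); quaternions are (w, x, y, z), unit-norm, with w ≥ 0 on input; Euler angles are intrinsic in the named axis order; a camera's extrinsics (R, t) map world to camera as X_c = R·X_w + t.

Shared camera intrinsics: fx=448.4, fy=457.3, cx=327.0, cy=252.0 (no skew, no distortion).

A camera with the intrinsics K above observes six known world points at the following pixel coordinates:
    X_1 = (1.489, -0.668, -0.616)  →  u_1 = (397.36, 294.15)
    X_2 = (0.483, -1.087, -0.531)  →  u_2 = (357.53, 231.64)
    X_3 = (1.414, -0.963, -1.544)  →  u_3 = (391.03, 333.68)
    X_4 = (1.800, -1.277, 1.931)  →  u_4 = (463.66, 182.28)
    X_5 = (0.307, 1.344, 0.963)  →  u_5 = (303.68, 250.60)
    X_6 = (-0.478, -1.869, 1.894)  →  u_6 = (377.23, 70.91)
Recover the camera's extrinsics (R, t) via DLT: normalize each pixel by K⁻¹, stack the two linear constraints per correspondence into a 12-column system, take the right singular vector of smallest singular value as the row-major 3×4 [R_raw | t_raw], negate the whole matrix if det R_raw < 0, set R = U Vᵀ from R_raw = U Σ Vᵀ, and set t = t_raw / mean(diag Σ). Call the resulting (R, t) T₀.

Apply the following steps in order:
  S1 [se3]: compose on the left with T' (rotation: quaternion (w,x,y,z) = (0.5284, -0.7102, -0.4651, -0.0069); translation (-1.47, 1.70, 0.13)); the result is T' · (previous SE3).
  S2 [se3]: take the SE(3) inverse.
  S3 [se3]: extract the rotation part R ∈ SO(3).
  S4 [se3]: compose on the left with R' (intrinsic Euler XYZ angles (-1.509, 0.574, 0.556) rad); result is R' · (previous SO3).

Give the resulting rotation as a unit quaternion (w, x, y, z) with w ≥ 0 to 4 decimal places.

source (pnp_recover): camera pose = R=[0.8120 -0.4885 0.3193; 0.5664 0.5277 -0.6330; 0.1407 0.6949 0.7052], t=(-0.3500, -0.3000, 6.9900)
after S1 (compose_se3): R=[0.7712 -0.2594 -0.5814; 0.6320 0.2022 0.7481; -0.0765 -0.9444 0.3199], t=(-5.2363, 6.7654, -2.9081)
after S2 (invert_se3): R=[0.7712 0.6320 -0.0765; -0.2594 0.2022 -0.9444; -0.5814 0.7481 0.3199], t=(-0.4605, -5.4725, -7.1754)
after S3 (rot_of_se3): [0.7712 0.6320 -0.0765; -0.2594 0.2022 -0.9444; -0.5814 0.7481 0.3199]
after S4 (compose_so3): [0.3493 0.7674 0.5377; -0.9049 0.4251 -0.0188; -0.2430 -0.4800 0.8429]

rotation (quat) = (0.8089, -0.1425, 0.2413, -0.5169)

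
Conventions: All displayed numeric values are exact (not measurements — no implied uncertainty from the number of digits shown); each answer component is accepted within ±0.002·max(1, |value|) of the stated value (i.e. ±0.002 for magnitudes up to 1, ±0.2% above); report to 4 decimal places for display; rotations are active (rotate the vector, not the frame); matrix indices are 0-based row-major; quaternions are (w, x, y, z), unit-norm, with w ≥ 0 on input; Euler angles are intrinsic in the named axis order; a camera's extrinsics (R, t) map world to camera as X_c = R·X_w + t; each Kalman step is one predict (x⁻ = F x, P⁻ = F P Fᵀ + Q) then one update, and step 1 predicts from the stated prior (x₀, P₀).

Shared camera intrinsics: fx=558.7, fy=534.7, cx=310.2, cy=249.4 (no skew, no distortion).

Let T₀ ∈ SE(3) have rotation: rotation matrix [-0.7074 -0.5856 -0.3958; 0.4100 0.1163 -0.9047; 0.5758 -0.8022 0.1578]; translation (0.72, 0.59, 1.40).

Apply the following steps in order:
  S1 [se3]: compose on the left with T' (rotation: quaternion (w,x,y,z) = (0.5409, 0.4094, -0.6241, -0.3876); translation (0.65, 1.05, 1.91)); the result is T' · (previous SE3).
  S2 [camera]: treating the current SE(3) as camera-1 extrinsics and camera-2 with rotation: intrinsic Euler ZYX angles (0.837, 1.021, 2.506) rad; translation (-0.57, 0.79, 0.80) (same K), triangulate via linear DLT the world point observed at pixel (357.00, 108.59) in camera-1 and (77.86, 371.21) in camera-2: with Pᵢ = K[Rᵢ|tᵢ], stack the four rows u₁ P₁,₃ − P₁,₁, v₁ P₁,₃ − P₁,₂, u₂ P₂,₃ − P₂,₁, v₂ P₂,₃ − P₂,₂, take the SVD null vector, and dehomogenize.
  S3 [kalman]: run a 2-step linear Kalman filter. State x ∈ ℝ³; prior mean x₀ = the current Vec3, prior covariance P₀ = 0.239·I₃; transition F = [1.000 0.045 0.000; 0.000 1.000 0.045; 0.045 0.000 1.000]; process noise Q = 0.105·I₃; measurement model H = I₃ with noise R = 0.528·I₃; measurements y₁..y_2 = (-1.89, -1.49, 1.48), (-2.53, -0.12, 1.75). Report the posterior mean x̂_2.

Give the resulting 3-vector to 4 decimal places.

result = (-2.0777, -0.3564, 0.7126)

after S1 (compose_se3): R=[-0.5529 0.8322 -0.0422; 0.8310 0.5544 0.0452; 0.0610 -0.0101 -0.9981], t=(-0.8510, 0.6523, 2.5544)
after S2 (triangulate): (-1.7821, 0.1128, -0.5624)
after S3 (kf_track): (-2.0777, -0.3564, 0.7126)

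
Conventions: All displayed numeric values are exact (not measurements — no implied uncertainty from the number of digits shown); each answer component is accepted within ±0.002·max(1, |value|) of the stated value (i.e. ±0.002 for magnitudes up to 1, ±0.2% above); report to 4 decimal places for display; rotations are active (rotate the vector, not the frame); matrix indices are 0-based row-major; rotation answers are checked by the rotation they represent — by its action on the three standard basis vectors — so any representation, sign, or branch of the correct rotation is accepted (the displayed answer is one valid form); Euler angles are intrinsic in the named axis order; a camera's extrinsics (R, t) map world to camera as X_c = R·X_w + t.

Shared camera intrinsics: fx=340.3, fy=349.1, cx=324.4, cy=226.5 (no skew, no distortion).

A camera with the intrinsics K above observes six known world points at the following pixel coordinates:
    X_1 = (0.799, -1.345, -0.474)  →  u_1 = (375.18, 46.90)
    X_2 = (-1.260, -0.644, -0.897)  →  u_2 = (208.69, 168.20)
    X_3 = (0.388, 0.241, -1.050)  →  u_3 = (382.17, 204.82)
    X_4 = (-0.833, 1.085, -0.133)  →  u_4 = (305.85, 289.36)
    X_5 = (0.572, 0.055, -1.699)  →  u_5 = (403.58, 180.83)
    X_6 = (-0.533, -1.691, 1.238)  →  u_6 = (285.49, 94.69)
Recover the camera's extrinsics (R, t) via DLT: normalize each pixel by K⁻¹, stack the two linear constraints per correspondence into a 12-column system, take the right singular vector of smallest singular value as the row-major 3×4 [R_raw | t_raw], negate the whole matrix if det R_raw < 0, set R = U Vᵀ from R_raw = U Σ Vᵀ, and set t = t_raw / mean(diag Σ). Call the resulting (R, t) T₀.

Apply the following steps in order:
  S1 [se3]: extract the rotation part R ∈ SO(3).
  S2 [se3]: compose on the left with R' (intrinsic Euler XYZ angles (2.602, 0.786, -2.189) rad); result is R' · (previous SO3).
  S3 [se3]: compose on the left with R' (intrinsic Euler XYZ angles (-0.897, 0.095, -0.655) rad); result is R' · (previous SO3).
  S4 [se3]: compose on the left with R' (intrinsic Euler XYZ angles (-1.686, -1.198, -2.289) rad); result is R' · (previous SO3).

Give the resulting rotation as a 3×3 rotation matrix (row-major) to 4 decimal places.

source (pnp_recover): camera pose = R=[0.9499 0.2943 0.1048; -0.2797 0.9506 -0.1343; -0.1391 0.0983 0.9854], t=(0.2400, -0.4700, 4.4199)
after S1 (rot_of_se3): [0.9499 0.2943 0.1048; -0.2797 0.9506 -0.1343; -0.1391 0.0983 0.9854]
after S2 (compose_so3): [-0.6486 0.4965 0.5769; 0.2926 0.8624 -0.4132; -0.7027 -0.0992 -0.7046]
after S3 (compose_so3): [-0.4013 0.9055 0.1381; -0.1304 0.0927 -0.9871; -0.9066 -0.4141 0.0809]
after S4 (compose_so3): [0.9048 0.1941 -0.3791; -0.2192 -0.5511 -0.8052; -0.3652 0.8116 -0.4561]

rotation (matrix) = ((0.9048, 0.1941, -0.3791), (-0.2192, -0.5511, -0.8052), (-0.3652, 0.8116, -0.4561))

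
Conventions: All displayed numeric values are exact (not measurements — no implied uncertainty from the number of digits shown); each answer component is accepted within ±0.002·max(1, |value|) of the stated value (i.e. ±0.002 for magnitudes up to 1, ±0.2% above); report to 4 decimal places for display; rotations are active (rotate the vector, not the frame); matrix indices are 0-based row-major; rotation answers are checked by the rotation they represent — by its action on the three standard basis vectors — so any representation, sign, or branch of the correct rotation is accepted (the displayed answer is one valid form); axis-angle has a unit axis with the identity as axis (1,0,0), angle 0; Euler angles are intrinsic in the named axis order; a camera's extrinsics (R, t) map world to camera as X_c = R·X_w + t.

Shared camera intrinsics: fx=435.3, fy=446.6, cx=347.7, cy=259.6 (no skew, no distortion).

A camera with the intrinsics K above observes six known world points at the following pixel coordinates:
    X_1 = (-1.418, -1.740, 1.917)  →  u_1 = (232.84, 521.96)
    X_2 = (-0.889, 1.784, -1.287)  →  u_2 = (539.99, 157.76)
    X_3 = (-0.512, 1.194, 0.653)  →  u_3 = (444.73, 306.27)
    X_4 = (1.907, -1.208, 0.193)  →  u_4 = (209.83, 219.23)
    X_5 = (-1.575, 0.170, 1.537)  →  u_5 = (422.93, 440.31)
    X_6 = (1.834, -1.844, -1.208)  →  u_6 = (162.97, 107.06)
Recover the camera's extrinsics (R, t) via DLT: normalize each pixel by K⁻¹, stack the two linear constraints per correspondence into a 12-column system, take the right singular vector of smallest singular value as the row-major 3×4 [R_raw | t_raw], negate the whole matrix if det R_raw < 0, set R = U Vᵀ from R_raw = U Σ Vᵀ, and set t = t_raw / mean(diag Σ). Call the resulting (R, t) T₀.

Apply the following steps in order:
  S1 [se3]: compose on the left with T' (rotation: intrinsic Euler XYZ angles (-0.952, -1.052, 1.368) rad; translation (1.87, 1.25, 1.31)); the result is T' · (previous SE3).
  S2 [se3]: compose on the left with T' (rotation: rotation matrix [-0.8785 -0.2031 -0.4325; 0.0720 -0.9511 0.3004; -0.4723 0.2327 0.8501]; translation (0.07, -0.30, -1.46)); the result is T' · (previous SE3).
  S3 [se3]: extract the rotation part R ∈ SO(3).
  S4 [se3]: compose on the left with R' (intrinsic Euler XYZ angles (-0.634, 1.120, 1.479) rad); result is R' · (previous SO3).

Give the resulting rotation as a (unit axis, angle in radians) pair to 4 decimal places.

rotation (axis_angle) = ((-0.9575, -0.2874, -0.0241), 2.0522)

source (pnp_recover): camera pose = R=[-0.4970 0.8567 -0.1380; -0.3357 -0.0432 0.9410; 0.8002 0.5140 0.3091], t=(0.0600, -0.1500, 5.1902)
after S1 (compose_se3): R=[-0.5815 -0.3398 -0.7392; 0.1634 0.8413 -0.5153; 0.7970 -0.4204 -0.4337], t=(-2.5585, 3.4754, 2.8596)
after S2 (compose_se3): R=[0.1330 0.3095 0.9416; 0.0421 -0.9509 0.3066; 0.9902 -0.0011 -0.1395], t=(0.3750, -2.9307, 2.9883)
after S3 (rot_of_se3): [0.1330 0.3095 0.9416; 0.0421 -0.9509 0.3066; 0.9902 -0.0011 -0.1395]
after S4 (compose_so3): [0.8783 0.4239 -0.2210; 0.3812 -0.3422 0.8588; 0.2884 -0.8385 -0.4622]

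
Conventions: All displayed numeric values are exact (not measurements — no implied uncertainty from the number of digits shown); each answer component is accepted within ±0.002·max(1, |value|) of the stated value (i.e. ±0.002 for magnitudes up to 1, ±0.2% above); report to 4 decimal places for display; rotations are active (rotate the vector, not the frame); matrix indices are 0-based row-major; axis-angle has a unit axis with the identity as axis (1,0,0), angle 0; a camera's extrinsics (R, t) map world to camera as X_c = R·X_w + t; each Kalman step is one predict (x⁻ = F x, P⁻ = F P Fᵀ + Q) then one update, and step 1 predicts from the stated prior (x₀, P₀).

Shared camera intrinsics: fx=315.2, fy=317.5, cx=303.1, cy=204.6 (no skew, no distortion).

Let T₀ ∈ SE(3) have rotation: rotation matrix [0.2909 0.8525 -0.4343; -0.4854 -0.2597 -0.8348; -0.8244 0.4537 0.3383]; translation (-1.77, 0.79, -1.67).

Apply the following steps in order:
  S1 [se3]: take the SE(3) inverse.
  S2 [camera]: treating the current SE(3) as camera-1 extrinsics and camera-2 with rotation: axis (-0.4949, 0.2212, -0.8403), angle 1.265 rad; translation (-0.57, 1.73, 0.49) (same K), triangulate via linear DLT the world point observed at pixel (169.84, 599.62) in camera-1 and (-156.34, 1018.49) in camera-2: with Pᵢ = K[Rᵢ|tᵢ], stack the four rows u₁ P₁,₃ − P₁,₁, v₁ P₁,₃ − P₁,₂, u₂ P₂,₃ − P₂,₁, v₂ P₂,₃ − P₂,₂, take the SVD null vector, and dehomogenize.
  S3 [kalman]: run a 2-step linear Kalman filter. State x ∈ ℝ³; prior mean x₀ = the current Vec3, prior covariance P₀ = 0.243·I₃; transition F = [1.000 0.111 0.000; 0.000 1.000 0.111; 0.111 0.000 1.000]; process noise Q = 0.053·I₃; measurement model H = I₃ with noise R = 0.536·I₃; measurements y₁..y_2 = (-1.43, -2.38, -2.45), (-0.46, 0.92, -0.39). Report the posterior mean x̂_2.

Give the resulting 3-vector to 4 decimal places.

result = (-1.0492, -0.6259, -0.7127)

after S1 (invert_se3): R=[0.2909 -0.4854 -0.8245; 0.8525 -0.2597 0.4537; -0.4343 -0.8348 0.3383], t=(-0.4784, 2.4717, 0.4557)
after S2 (triangulate): (-1.0126, -0.6436, 0.2130)
after S3 (kf_track): (-1.0492, -0.6259, -0.7127)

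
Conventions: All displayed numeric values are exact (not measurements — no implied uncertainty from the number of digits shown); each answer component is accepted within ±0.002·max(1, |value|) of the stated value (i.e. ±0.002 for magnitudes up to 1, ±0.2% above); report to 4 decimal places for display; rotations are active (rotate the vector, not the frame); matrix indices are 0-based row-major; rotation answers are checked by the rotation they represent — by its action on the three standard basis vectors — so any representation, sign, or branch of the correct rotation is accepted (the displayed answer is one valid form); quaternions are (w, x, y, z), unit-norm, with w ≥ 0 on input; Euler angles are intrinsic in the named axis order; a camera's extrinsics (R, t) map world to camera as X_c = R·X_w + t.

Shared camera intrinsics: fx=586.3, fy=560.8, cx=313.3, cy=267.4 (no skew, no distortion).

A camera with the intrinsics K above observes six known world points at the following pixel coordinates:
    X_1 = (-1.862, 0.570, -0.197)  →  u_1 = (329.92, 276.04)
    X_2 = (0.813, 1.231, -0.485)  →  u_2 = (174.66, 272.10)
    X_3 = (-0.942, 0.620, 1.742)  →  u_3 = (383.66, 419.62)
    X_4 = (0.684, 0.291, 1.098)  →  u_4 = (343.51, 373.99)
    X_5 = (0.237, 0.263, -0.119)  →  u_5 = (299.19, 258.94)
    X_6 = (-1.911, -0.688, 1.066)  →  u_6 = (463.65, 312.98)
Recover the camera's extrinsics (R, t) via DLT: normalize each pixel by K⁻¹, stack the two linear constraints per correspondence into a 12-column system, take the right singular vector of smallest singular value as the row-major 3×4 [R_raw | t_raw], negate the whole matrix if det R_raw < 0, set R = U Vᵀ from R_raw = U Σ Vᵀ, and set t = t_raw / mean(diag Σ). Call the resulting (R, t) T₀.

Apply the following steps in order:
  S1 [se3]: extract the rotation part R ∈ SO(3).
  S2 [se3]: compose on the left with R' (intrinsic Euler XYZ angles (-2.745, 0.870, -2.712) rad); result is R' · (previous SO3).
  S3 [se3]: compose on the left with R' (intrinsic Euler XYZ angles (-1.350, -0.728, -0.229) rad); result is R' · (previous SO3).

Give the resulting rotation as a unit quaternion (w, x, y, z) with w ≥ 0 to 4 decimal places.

source (pnp_recover): camera pose = R=[-0.3090 -0.8333 0.4583; -0.0571 0.4973 0.8657; -0.9493 0.2414 -0.2013], t=(0.2100, -0.1001, 5.8303)
after S1 (rot_of_se3): [-0.3090 -0.8333 0.4583; -0.0571 0.4973 0.8657; -0.9493 0.2414 -0.2013]
after S2 (compose_so3): [-0.5598 0.8066 -0.1900; -0.4790 -0.1278 0.8684; 0.6762 0.5772 0.4579]
after S3 (compose_so3): [-0.9380 0.1807 -0.2957; -0.0064 0.8442 0.5361; 0.3465 0.5047 -0.7907]

rotation (quat) = (0.1699, -0.0461, -0.9451, -0.2753)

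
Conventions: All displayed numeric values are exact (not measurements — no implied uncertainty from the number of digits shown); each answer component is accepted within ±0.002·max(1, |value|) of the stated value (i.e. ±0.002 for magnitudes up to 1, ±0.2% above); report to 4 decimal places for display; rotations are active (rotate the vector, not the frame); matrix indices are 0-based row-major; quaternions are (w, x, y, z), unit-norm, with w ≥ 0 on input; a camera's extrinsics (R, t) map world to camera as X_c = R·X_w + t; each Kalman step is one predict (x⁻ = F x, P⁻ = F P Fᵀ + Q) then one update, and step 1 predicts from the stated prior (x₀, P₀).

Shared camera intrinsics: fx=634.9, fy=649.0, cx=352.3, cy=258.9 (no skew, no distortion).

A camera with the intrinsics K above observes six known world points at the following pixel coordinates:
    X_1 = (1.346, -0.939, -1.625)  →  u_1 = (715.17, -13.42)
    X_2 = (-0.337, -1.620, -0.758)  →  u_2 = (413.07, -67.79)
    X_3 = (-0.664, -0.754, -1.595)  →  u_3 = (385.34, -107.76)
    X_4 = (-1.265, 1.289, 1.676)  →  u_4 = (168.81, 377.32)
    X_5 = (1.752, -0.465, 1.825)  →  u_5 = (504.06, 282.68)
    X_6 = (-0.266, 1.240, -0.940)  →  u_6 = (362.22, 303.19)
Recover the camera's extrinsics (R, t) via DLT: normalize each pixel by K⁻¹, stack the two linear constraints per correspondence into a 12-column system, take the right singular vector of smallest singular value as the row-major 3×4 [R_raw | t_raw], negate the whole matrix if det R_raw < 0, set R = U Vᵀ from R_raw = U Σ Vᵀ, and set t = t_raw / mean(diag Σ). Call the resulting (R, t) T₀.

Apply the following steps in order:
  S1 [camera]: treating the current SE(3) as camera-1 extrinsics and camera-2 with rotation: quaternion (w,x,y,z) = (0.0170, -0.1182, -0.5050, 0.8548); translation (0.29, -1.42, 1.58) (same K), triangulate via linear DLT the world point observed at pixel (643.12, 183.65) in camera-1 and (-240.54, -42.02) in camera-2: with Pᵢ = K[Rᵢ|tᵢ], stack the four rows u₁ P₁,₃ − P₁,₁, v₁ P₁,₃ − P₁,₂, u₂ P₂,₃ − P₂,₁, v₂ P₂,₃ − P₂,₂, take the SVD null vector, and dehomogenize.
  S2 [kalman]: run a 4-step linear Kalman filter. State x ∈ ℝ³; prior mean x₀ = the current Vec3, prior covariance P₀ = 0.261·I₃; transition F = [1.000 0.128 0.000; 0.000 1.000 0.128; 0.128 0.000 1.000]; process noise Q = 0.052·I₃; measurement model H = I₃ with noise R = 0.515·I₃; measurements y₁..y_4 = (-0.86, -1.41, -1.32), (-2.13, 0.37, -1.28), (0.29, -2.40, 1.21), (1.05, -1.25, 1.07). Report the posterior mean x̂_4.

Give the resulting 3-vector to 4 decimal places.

result = (0.1133, -1.0611, 0.0070)

source (pnp_recover): camera pose = R=[0.9542 -0.1736 -0.2435; 0.2572 0.8918 0.3722; 0.1526 -0.4178 0.8957], t=(0.2900, -0.4700, 4.5899)
after S1 (triangulate): (1.4136, -0.0483, -0.8614)
after S2 (kf_track): (0.1133, -1.0611, 0.0070)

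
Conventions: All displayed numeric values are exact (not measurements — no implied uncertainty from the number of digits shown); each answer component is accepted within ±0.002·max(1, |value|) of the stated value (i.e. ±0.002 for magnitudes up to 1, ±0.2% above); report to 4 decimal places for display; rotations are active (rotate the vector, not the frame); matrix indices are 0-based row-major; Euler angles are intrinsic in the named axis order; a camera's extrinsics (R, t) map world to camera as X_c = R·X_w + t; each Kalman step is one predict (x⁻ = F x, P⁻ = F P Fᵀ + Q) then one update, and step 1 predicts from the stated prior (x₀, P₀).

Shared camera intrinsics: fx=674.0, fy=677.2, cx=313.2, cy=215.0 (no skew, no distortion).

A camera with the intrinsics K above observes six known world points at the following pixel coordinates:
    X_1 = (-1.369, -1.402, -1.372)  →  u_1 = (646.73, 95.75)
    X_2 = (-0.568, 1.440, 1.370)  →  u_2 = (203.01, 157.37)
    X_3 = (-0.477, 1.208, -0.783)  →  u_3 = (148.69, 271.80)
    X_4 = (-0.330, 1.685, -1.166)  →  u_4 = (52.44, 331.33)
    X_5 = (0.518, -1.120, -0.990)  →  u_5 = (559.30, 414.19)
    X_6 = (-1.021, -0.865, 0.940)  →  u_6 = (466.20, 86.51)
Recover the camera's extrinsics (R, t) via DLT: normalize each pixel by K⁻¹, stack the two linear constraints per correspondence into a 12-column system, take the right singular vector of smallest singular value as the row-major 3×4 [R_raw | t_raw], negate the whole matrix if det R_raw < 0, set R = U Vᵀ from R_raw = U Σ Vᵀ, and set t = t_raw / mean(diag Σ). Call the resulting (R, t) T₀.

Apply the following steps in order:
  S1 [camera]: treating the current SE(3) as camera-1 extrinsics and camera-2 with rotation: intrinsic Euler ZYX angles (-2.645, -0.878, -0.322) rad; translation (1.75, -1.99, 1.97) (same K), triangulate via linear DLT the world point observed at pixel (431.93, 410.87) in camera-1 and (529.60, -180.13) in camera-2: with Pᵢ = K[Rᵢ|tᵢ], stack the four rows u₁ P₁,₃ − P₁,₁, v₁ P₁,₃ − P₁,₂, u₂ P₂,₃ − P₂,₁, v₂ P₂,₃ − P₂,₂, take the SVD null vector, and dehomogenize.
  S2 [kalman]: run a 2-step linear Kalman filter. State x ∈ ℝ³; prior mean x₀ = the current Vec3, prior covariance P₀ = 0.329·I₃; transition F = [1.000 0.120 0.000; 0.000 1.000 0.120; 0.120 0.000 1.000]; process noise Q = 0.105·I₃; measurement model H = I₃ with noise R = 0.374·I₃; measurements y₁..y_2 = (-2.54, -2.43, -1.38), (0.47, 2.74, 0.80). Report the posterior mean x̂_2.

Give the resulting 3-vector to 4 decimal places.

source (pnp_recover): camera pose = R=[0.1369 -0.9841 0.1128; 0.9257 0.0865 -0.3682; 0.3526 0.1548 0.9229], t=(0.3501, 0.3900, 4.7698)
after S1 (triangulate): (1.5768, -0.3908, 0.4612)
after S2 (kf_track): (-0.1536, 0.3988, 0.1449)

result = (-0.1536, 0.3988, 0.1449)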